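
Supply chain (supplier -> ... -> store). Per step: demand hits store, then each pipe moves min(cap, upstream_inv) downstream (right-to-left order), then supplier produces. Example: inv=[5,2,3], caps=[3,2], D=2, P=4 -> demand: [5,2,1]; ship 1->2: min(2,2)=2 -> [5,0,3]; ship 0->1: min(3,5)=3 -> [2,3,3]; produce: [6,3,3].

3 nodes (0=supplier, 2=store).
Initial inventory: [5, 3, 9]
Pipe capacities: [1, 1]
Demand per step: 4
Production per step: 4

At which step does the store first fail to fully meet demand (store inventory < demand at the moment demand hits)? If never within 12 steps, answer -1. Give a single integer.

Step 1: demand=4,sold=4 ship[1->2]=1 ship[0->1]=1 prod=4 -> [8 3 6]
Step 2: demand=4,sold=4 ship[1->2]=1 ship[0->1]=1 prod=4 -> [11 3 3]
Step 3: demand=4,sold=3 ship[1->2]=1 ship[0->1]=1 prod=4 -> [14 3 1]
Step 4: demand=4,sold=1 ship[1->2]=1 ship[0->1]=1 prod=4 -> [17 3 1]
Step 5: demand=4,sold=1 ship[1->2]=1 ship[0->1]=1 prod=4 -> [20 3 1]
Step 6: demand=4,sold=1 ship[1->2]=1 ship[0->1]=1 prod=4 -> [23 3 1]
Step 7: demand=4,sold=1 ship[1->2]=1 ship[0->1]=1 prod=4 -> [26 3 1]
Step 8: demand=4,sold=1 ship[1->2]=1 ship[0->1]=1 prod=4 -> [29 3 1]
Step 9: demand=4,sold=1 ship[1->2]=1 ship[0->1]=1 prod=4 -> [32 3 1]
Step 10: demand=4,sold=1 ship[1->2]=1 ship[0->1]=1 prod=4 -> [35 3 1]
Step 11: demand=4,sold=1 ship[1->2]=1 ship[0->1]=1 prod=4 -> [38 3 1]
Step 12: demand=4,sold=1 ship[1->2]=1 ship[0->1]=1 prod=4 -> [41 3 1]
First stockout at step 3

3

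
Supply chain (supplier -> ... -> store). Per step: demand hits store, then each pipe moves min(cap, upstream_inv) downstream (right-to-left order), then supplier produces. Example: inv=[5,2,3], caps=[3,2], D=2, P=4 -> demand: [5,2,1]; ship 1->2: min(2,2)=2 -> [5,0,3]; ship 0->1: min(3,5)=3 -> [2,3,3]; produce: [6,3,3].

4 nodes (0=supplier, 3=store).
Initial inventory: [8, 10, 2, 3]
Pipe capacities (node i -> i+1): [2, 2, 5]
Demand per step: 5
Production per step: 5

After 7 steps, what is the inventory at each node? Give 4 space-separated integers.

Step 1: demand=5,sold=3 ship[2->3]=2 ship[1->2]=2 ship[0->1]=2 prod=5 -> inv=[11 10 2 2]
Step 2: demand=5,sold=2 ship[2->3]=2 ship[1->2]=2 ship[0->1]=2 prod=5 -> inv=[14 10 2 2]
Step 3: demand=5,sold=2 ship[2->3]=2 ship[1->2]=2 ship[0->1]=2 prod=5 -> inv=[17 10 2 2]
Step 4: demand=5,sold=2 ship[2->3]=2 ship[1->2]=2 ship[0->1]=2 prod=5 -> inv=[20 10 2 2]
Step 5: demand=5,sold=2 ship[2->3]=2 ship[1->2]=2 ship[0->1]=2 prod=5 -> inv=[23 10 2 2]
Step 6: demand=5,sold=2 ship[2->3]=2 ship[1->2]=2 ship[0->1]=2 prod=5 -> inv=[26 10 2 2]
Step 7: demand=5,sold=2 ship[2->3]=2 ship[1->2]=2 ship[0->1]=2 prod=5 -> inv=[29 10 2 2]

29 10 2 2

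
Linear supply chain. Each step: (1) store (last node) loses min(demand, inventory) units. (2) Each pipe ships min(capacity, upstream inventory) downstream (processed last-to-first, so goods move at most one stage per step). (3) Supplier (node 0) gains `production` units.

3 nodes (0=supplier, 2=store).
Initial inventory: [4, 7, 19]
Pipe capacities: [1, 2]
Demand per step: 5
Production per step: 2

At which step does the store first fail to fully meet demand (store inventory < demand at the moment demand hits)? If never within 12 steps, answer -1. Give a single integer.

Step 1: demand=5,sold=5 ship[1->2]=2 ship[0->1]=1 prod=2 -> [5 6 16]
Step 2: demand=5,sold=5 ship[1->2]=2 ship[0->1]=1 prod=2 -> [6 5 13]
Step 3: demand=5,sold=5 ship[1->2]=2 ship[0->1]=1 prod=2 -> [7 4 10]
Step 4: demand=5,sold=5 ship[1->2]=2 ship[0->1]=1 prod=2 -> [8 3 7]
Step 5: demand=5,sold=5 ship[1->2]=2 ship[0->1]=1 prod=2 -> [9 2 4]
Step 6: demand=5,sold=4 ship[1->2]=2 ship[0->1]=1 prod=2 -> [10 1 2]
Step 7: demand=5,sold=2 ship[1->2]=1 ship[0->1]=1 prod=2 -> [11 1 1]
Step 8: demand=5,sold=1 ship[1->2]=1 ship[0->1]=1 prod=2 -> [12 1 1]
Step 9: demand=5,sold=1 ship[1->2]=1 ship[0->1]=1 prod=2 -> [13 1 1]
Step 10: demand=5,sold=1 ship[1->2]=1 ship[0->1]=1 prod=2 -> [14 1 1]
Step 11: demand=5,sold=1 ship[1->2]=1 ship[0->1]=1 prod=2 -> [15 1 1]
Step 12: demand=5,sold=1 ship[1->2]=1 ship[0->1]=1 prod=2 -> [16 1 1]
First stockout at step 6

6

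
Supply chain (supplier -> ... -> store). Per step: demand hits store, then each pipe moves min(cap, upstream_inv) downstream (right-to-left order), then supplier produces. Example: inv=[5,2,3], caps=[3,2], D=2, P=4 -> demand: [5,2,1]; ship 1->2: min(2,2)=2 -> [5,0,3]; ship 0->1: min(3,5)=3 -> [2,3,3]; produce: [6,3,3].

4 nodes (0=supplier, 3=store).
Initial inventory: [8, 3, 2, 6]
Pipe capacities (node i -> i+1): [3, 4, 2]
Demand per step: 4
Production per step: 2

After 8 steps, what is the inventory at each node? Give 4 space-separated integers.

Step 1: demand=4,sold=4 ship[2->3]=2 ship[1->2]=3 ship[0->1]=3 prod=2 -> inv=[7 3 3 4]
Step 2: demand=4,sold=4 ship[2->3]=2 ship[1->2]=3 ship[0->1]=3 prod=2 -> inv=[6 3 4 2]
Step 3: demand=4,sold=2 ship[2->3]=2 ship[1->2]=3 ship[0->1]=3 prod=2 -> inv=[5 3 5 2]
Step 4: demand=4,sold=2 ship[2->3]=2 ship[1->2]=3 ship[0->1]=3 prod=2 -> inv=[4 3 6 2]
Step 5: demand=4,sold=2 ship[2->3]=2 ship[1->2]=3 ship[0->1]=3 prod=2 -> inv=[3 3 7 2]
Step 6: demand=4,sold=2 ship[2->3]=2 ship[1->2]=3 ship[0->1]=3 prod=2 -> inv=[2 3 8 2]
Step 7: demand=4,sold=2 ship[2->3]=2 ship[1->2]=3 ship[0->1]=2 prod=2 -> inv=[2 2 9 2]
Step 8: demand=4,sold=2 ship[2->3]=2 ship[1->2]=2 ship[0->1]=2 prod=2 -> inv=[2 2 9 2]

2 2 9 2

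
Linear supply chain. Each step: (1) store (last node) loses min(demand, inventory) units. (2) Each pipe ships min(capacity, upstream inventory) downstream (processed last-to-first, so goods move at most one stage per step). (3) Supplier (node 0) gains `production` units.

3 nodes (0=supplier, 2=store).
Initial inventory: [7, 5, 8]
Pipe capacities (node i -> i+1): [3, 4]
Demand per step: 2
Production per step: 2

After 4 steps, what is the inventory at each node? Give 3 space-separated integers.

Step 1: demand=2,sold=2 ship[1->2]=4 ship[0->1]=3 prod=2 -> inv=[6 4 10]
Step 2: demand=2,sold=2 ship[1->2]=4 ship[0->1]=3 prod=2 -> inv=[5 3 12]
Step 3: demand=2,sold=2 ship[1->2]=3 ship[0->1]=3 prod=2 -> inv=[4 3 13]
Step 4: demand=2,sold=2 ship[1->2]=3 ship[0->1]=3 prod=2 -> inv=[3 3 14]

3 3 14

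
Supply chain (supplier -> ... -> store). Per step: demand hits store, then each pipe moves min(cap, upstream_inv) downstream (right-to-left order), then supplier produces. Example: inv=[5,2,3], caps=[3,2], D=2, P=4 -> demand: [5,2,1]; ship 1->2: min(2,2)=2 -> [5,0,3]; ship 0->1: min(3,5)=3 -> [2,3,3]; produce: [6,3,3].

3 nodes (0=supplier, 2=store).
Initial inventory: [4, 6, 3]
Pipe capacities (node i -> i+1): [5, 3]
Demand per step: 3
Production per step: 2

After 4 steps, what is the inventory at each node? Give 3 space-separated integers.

Step 1: demand=3,sold=3 ship[1->2]=3 ship[0->1]=4 prod=2 -> inv=[2 7 3]
Step 2: demand=3,sold=3 ship[1->2]=3 ship[0->1]=2 prod=2 -> inv=[2 6 3]
Step 3: demand=3,sold=3 ship[1->2]=3 ship[0->1]=2 prod=2 -> inv=[2 5 3]
Step 4: demand=3,sold=3 ship[1->2]=3 ship[0->1]=2 prod=2 -> inv=[2 4 3]

2 4 3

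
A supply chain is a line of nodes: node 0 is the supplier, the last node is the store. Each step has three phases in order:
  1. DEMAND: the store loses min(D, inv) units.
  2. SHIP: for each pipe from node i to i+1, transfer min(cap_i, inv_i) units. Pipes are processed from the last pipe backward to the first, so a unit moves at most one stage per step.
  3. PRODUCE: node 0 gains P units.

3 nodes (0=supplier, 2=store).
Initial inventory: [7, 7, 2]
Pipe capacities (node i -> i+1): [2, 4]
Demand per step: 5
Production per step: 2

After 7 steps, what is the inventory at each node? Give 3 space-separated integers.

Step 1: demand=5,sold=2 ship[1->2]=4 ship[0->1]=2 prod=2 -> inv=[7 5 4]
Step 2: demand=5,sold=4 ship[1->2]=4 ship[0->1]=2 prod=2 -> inv=[7 3 4]
Step 3: demand=5,sold=4 ship[1->2]=3 ship[0->1]=2 prod=2 -> inv=[7 2 3]
Step 4: demand=5,sold=3 ship[1->2]=2 ship[0->1]=2 prod=2 -> inv=[7 2 2]
Step 5: demand=5,sold=2 ship[1->2]=2 ship[0->1]=2 prod=2 -> inv=[7 2 2]
Step 6: demand=5,sold=2 ship[1->2]=2 ship[0->1]=2 prod=2 -> inv=[7 2 2]
Step 7: demand=5,sold=2 ship[1->2]=2 ship[0->1]=2 prod=2 -> inv=[7 2 2]

7 2 2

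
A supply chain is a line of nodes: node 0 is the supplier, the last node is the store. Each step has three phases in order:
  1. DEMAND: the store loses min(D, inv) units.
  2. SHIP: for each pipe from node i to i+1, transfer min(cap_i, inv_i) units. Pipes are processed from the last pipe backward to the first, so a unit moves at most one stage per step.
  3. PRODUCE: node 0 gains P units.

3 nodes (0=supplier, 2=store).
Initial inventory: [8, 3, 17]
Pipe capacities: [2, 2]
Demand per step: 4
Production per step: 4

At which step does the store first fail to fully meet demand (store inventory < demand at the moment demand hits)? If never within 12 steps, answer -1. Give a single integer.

Step 1: demand=4,sold=4 ship[1->2]=2 ship[0->1]=2 prod=4 -> [10 3 15]
Step 2: demand=4,sold=4 ship[1->2]=2 ship[0->1]=2 prod=4 -> [12 3 13]
Step 3: demand=4,sold=4 ship[1->2]=2 ship[0->1]=2 prod=4 -> [14 3 11]
Step 4: demand=4,sold=4 ship[1->2]=2 ship[0->1]=2 prod=4 -> [16 3 9]
Step 5: demand=4,sold=4 ship[1->2]=2 ship[0->1]=2 prod=4 -> [18 3 7]
Step 6: demand=4,sold=4 ship[1->2]=2 ship[0->1]=2 prod=4 -> [20 3 5]
Step 7: demand=4,sold=4 ship[1->2]=2 ship[0->1]=2 prod=4 -> [22 3 3]
Step 8: demand=4,sold=3 ship[1->2]=2 ship[0->1]=2 prod=4 -> [24 3 2]
Step 9: demand=4,sold=2 ship[1->2]=2 ship[0->1]=2 prod=4 -> [26 3 2]
Step 10: demand=4,sold=2 ship[1->2]=2 ship[0->1]=2 prod=4 -> [28 3 2]
Step 11: demand=4,sold=2 ship[1->2]=2 ship[0->1]=2 prod=4 -> [30 3 2]
Step 12: demand=4,sold=2 ship[1->2]=2 ship[0->1]=2 prod=4 -> [32 3 2]
First stockout at step 8

8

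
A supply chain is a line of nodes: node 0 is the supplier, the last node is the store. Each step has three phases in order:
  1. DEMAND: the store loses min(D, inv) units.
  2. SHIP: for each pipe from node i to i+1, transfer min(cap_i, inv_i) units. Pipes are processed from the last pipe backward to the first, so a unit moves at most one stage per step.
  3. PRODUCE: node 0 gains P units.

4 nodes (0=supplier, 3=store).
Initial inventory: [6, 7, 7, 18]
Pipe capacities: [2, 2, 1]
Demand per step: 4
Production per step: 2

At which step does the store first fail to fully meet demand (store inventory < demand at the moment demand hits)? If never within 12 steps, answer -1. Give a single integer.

Step 1: demand=4,sold=4 ship[2->3]=1 ship[1->2]=2 ship[0->1]=2 prod=2 -> [6 7 8 15]
Step 2: demand=4,sold=4 ship[2->3]=1 ship[1->2]=2 ship[0->1]=2 prod=2 -> [6 7 9 12]
Step 3: demand=4,sold=4 ship[2->3]=1 ship[1->2]=2 ship[0->1]=2 prod=2 -> [6 7 10 9]
Step 4: demand=4,sold=4 ship[2->3]=1 ship[1->2]=2 ship[0->1]=2 prod=2 -> [6 7 11 6]
Step 5: demand=4,sold=4 ship[2->3]=1 ship[1->2]=2 ship[0->1]=2 prod=2 -> [6 7 12 3]
Step 6: demand=4,sold=3 ship[2->3]=1 ship[1->2]=2 ship[0->1]=2 prod=2 -> [6 7 13 1]
Step 7: demand=4,sold=1 ship[2->3]=1 ship[1->2]=2 ship[0->1]=2 prod=2 -> [6 7 14 1]
Step 8: demand=4,sold=1 ship[2->3]=1 ship[1->2]=2 ship[0->1]=2 prod=2 -> [6 7 15 1]
Step 9: demand=4,sold=1 ship[2->3]=1 ship[1->2]=2 ship[0->1]=2 prod=2 -> [6 7 16 1]
Step 10: demand=4,sold=1 ship[2->3]=1 ship[1->2]=2 ship[0->1]=2 prod=2 -> [6 7 17 1]
Step 11: demand=4,sold=1 ship[2->3]=1 ship[1->2]=2 ship[0->1]=2 prod=2 -> [6 7 18 1]
Step 12: demand=4,sold=1 ship[2->3]=1 ship[1->2]=2 ship[0->1]=2 prod=2 -> [6 7 19 1]
First stockout at step 6

6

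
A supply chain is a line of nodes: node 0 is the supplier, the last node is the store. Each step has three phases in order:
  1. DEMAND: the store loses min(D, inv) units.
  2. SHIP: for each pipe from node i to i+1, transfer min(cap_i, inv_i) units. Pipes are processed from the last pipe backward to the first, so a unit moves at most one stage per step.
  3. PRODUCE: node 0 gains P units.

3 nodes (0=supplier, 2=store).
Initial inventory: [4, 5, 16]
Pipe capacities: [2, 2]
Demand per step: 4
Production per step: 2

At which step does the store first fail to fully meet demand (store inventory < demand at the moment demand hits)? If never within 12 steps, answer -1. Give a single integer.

Step 1: demand=4,sold=4 ship[1->2]=2 ship[0->1]=2 prod=2 -> [4 5 14]
Step 2: demand=4,sold=4 ship[1->2]=2 ship[0->1]=2 prod=2 -> [4 5 12]
Step 3: demand=4,sold=4 ship[1->2]=2 ship[0->1]=2 prod=2 -> [4 5 10]
Step 4: demand=4,sold=4 ship[1->2]=2 ship[0->1]=2 prod=2 -> [4 5 8]
Step 5: demand=4,sold=4 ship[1->2]=2 ship[0->1]=2 prod=2 -> [4 5 6]
Step 6: demand=4,sold=4 ship[1->2]=2 ship[0->1]=2 prod=2 -> [4 5 4]
Step 7: demand=4,sold=4 ship[1->2]=2 ship[0->1]=2 prod=2 -> [4 5 2]
Step 8: demand=4,sold=2 ship[1->2]=2 ship[0->1]=2 prod=2 -> [4 5 2]
Step 9: demand=4,sold=2 ship[1->2]=2 ship[0->1]=2 prod=2 -> [4 5 2]
Step 10: demand=4,sold=2 ship[1->2]=2 ship[0->1]=2 prod=2 -> [4 5 2]
Step 11: demand=4,sold=2 ship[1->2]=2 ship[0->1]=2 prod=2 -> [4 5 2]
Step 12: demand=4,sold=2 ship[1->2]=2 ship[0->1]=2 prod=2 -> [4 5 2]
First stockout at step 8

8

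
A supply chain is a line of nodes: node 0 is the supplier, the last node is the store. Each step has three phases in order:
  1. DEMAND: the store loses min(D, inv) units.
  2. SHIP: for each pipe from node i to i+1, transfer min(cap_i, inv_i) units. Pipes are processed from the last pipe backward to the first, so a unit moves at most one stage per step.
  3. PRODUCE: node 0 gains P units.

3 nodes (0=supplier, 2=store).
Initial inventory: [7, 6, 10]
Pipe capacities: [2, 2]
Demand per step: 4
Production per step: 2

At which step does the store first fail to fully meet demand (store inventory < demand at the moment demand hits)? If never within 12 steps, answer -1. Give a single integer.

Step 1: demand=4,sold=4 ship[1->2]=2 ship[0->1]=2 prod=2 -> [7 6 8]
Step 2: demand=4,sold=4 ship[1->2]=2 ship[0->1]=2 prod=2 -> [7 6 6]
Step 3: demand=4,sold=4 ship[1->2]=2 ship[0->1]=2 prod=2 -> [7 6 4]
Step 4: demand=4,sold=4 ship[1->2]=2 ship[0->1]=2 prod=2 -> [7 6 2]
Step 5: demand=4,sold=2 ship[1->2]=2 ship[0->1]=2 prod=2 -> [7 6 2]
Step 6: demand=4,sold=2 ship[1->2]=2 ship[0->1]=2 prod=2 -> [7 6 2]
Step 7: demand=4,sold=2 ship[1->2]=2 ship[0->1]=2 prod=2 -> [7 6 2]
Step 8: demand=4,sold=2 ship[1->2]=2 ship[0->1]=2 prod=2 -> [7 6 2]
Step 9: demand=4,sold=2 ship[1->2]=2 ship[0->1]=2 prod=2 -> [7 6 2]
Step 10: demand=4,sold=2 ship[1->2]=2 ship[0->1]=2 prod=2 -> [7 6 2]
Step 11: demand=4,sold=2 ship[1->2]=2 ship[0->1]=2 prod=2 -> [7 6 2]
Step 12: demand=4,sold=2 ship[1->2]=2 ship[0->1]=2 prod=2 -> [7 6 2]
First stockout at step 5

5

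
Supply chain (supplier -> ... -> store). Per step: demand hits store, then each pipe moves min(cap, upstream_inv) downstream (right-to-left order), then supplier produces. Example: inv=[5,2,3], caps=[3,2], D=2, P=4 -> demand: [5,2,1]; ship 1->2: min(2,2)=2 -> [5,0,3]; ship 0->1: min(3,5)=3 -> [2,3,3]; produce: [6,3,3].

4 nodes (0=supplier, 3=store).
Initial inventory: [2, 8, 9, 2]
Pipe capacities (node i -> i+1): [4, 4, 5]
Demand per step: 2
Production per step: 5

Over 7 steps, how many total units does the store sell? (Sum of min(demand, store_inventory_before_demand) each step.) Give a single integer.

Step 1: sold=2 (running total=2) -> [5 6 8 5]
Step 2: sold=2 (running total=4) -> [6 6 7 8]
Step 3: sold=2 (running total=6) -> [7 6 6 11]
Step 4: sold=2 (running total=8) -> [8 6 5 14]
Step 5: sold=2 (running total=10) -> [9 6 4 17]
Step 6: sold=2 (running total=12) -> [10 6 4 19]
Step 7: sold=2 (running total=14) -> [11 6 4 21]

Answer: 14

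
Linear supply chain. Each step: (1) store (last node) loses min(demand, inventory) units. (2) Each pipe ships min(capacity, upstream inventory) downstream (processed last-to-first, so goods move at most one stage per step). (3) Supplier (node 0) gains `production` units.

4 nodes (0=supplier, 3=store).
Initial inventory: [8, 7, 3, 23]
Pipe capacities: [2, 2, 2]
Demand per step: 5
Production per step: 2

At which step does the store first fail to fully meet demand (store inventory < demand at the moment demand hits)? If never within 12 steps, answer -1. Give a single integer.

Step 1: demand=5,sold=5 ship[2->3]=2 ship[1->2]=2 ship[0->1]=2 prod=2 -> [8 7 3 20]
Step 2: demand=5,sold=5 ship[2->3]=2 ship[1->2]=2 ship[0->1]=2 prod=2 -> [8 7 3 17]
Step 3: demand=5,sold=5 ship[2->3]=2 ship[1->2]=2 ship[0->1]=2 prod=2 -> [8 7 3 14]
Step 4: demand=5,sold=5 ship[2->3]=2 ship[1->2]=2 ship[0->1]=2 prod=2 -> [8 7 3 11]
Step 5: demand=5,sold=5 ship[2->3]=2 ship[1->2]=2 ship[0->1]=2 prod=2 -> [8 7 3 8]
Step 6: demand=5,sold=5 ship[2->3]=2 ship[1->2]=2 ship[0->1]=2 prod=2 -> [8 7 3 5]
Step 7: demand=5,sold=5 ship[2->3]=2 ship[1->2]=2 ship[0->1]=2 prod=2 -> [8 7 3 2]
Step 8: demand=5,sold=2 ship[2->3]=2 ship[1->2]=2 ship[0->1]=2 prod=2 -> [8 7 3 2]
Step 9: demand=5,sold=2 ship[2->3]=2 ship[1->2]=2 ship[0->1]=2 prod=2 -> [8 7 3 2]
Step 10: demand=5,sold=2 ship[2->3]=2 ship[1->2]=2 ship[0->1]=2 prod=2 -> [8 7 3 2]
Step 11: demand=5,sold=2 ship[2->3]=2 ship[1->2]=2 ship[0->1]=2 prod=2 -> [8 7 3 2]
Step 12: demand=5,sold=2 ship[2->3]=2 ship[1->2]=2 ship[0->1]=2 prod=2 -> [8 7 3 2]
First stockout at step 8

8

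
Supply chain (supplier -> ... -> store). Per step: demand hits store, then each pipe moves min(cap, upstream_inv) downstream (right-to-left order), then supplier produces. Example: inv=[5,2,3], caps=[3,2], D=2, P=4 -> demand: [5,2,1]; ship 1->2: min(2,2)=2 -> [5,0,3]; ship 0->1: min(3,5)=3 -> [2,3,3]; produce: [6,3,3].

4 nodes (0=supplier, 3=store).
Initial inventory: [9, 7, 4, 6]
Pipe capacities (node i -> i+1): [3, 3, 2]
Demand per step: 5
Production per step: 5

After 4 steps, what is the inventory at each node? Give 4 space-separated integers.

Step 1: demand=5,sold=5 ship[2->3]=2 ship[1->2]=3 ship[0->1]=3 prod=5 -> inv=[11 7 5 3]
Step 2: demand=5,sold=3 ship[2->3]=2 ship[1->2]=3 ship[0->1]=3 prod=5 -> inv=[13 7 6 2]
Step 3: demand=5,sold=2 ship[2->3]=2 ship[1->2]=3 ship[0->1]=3 prod=5 -> inv=[15 7 7 2]
Step 4: demand=5,sold=2 ship[2->3]=2 ship[1->2]=3 ship[0->1]=3 prod=5 -> inv=[17 7 8 2]

17 7 8 2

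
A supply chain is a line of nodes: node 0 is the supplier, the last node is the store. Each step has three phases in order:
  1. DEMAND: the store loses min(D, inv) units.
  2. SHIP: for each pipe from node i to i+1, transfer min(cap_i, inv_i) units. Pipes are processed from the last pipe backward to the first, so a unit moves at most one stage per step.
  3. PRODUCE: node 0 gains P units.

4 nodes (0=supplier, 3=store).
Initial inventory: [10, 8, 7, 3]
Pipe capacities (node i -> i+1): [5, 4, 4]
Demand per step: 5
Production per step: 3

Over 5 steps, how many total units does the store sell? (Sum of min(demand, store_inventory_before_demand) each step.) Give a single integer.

Step 1: sold=3 (running total=3) -> [8 9 7 4]
Step 2: sold=4 (running total=7) -> [6 10 7 4]
Step 3: sold=4 (running total=11) -> [4 11 7 4]
Step 4: sold=4 (running total=15) -> [3 11 7 4]
Step 5: sold=4 (running total=19) -> [3 10 7 4]

Answer: 19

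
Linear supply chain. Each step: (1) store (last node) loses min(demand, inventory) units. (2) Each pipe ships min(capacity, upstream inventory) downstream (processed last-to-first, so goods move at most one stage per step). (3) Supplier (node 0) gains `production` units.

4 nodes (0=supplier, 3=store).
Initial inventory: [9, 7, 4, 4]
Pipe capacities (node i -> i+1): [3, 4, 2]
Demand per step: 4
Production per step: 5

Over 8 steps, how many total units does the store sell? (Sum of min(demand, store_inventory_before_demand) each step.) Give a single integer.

Step 1: sold=4 (running total=4) -> [11 6 6 2]
Step 2: sold=2 (running total=6) -> [13 5 8 2]
Step 3: sold=2 (running total=8) -> [15 4 10 2]
Step 4: sold=2 (running total=10) -> [17 3 12 2]
Step 5: sold=2 (running total=12) -> [19 3 13 2]
Step 6: sold=2 (running total=14) -> [21 3 14 2]
Step 7: sold=2 (running total=16) -> [23 3 15 2]
Step 8: sold=2 (running total=18) -> [25 3 16 2]

Answer: 18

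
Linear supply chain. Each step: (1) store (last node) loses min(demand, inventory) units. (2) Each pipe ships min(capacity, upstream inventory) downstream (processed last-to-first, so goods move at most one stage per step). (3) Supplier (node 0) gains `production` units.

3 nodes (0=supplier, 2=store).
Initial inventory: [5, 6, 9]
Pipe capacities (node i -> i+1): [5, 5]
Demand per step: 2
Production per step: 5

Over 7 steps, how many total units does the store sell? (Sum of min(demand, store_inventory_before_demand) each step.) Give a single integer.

Answer: 14

Derivation:
Step 1: sold=2 (running total=2) -> [5 6 12]
Step 2: sold=2 (running total=4) -> [5 6 15]
Step 3: sold=2 (running total=6) -> [5 6 18]
Step 4: sold=2 (running total=8) -> [5 6 21]
Step 5: sold=2 (running total=10) -> [5 6 24]
Step 6: sold=2 (running total=12) -> [5 6 27]
Step 7: sold=2 (running total=14) -> [5 6 30]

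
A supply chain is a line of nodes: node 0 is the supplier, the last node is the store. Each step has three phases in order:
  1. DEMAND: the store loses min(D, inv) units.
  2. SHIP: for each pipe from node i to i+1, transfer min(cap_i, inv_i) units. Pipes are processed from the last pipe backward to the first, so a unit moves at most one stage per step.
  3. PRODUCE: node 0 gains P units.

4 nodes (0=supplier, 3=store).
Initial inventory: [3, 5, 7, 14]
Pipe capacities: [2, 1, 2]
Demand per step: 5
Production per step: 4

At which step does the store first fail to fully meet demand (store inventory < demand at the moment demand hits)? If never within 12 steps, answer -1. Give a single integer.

Step 1: demand=5,sold=5 ship[2->3]=2 ship[1->2]=1 ship[0->1]=2 prod=4 -> [5 6 6 11]
Step 2: demand=5,sold=5 ship[2->3]=2 ship[1->2]=1 ship[0->1]=2 prod=4 -> [7 7 5 8]
Step 3: demand=5,sold=5 ship[2->3]=2 ship[1->2]=1 ship[0->1]=2 prod=4 -> [9 8 4 5]
Step 4: demand=5,sold=5 ship[2->3]=2 ship[1->2]=1 ship[0->1]=2 prod=4 -> [11 9 3 2]
Step 5: demand=5,sold=2 ship[2->3]=2 ship[1->2]=1 ship[0->1]=2 prod=4 -> [13 10 2 2]
Step 6: demand=5,sold=2 ship[2->3]=2 ship[1->2]=1 ship[0->1]=2 prod=4 -> [15 11 1 2]
Step 7: demand=5,sold=2 ship[2->3]=1 ship[1->2]=1 ship[0->1]=2 prod=4 -> [17 12 1 1]
Step 8: demand=5,sold=1 ship[2->3]=1 ship[1->2]=1 ship[0->1]=2 prod=4 -> [19 13 1 1]
Step 9: demand=5,sold=1 ship[2->3]=1 ship[1->2]=1 ship[0->1]=2 prod=4 -> [21 14 1 1]
Step 10: demand=5,sold=1 ship[2->3]=1 ship[1->2]=1 ship[0->1]=2 prod=4 -> [23 15 1 1]
Step 11: demand=5,sold=1 ship[2->3]=1 ship[1->2]=1 ship[0->1]=2 prod=4 -> [25 16 1 1]
Step 12: demand=5,sold=1 ship[2->3]=1 ship[1->2]=1 ship[0->1]=2 prod=4 -> [27 17 1 1]
First stockout at step 5

5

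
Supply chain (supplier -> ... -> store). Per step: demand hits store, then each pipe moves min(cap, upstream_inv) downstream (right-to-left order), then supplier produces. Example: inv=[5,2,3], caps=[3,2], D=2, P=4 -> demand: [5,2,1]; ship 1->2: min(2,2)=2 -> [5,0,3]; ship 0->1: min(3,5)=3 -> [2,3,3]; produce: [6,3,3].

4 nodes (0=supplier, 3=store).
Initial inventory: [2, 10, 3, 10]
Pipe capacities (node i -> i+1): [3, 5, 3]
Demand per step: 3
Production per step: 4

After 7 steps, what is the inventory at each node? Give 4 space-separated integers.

Step 1: demand=3,sold=3 ship[2->3]=3 ship[1->2]=5 ship[0->1]=2 prod=4 -> inv=[4 7 5 10]
Step 2: demand=3,sold=3 ship[2->3]=3 ship[1->2]=5 ship[0->1]=3 prod=4 -> inv=[5 5 7 10]
Step 3: demand=3,sold=3 ship[2->3]=3 ship[1->2]=5 ship[0->1]=3 prod=4 -> inv=[6 3 9 10]
Step 4: demand=3,sold=3 ship[2->3]=3 ship[1->2]=3 ship[0->1]=3 prod=4 -> inv=[7 3 9 10]
Step 5: demand=3,sold=3 ship[2->3]=3 ship[1->2]=3 ship[0->1]=3 prod=4 -> inv=[8 3 9 10]
Step 6: demand=3,sold=3 ship[2->3]=3 ship[1->2]=3 ship[0->1]=3 prod=4 -> inv=[9 3 9 10]
Step 7: demand=3,sold=3 ship[2->3]=3 ship[1->2]=3 ship[0->1]=3 prod=4 -> inv=[10 3 9 10]

10 3 9 10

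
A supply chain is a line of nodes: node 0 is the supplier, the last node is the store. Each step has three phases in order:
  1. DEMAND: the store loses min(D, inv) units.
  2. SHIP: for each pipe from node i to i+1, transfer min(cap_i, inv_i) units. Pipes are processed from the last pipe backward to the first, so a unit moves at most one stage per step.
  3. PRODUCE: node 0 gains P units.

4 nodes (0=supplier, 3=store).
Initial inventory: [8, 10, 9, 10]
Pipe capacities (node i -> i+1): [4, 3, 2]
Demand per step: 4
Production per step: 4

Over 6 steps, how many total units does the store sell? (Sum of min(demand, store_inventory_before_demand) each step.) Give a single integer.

Step 1: sold=4 (running total=4) -> [8 11 10 8]
Step 2: sold=4 (running total=8) -> [8 12 11 6]
Step 3: sold=4 (running total=12) -> [8 13 12 4]
Step 4: sold=4 (running total=16) -> [8 14 13 2]
Step 5: sold=2 (running total=18) -> [8 15 14 2]
Step 6: sold=2 (running total=20) -> [8 16 15 2]

Answer: 20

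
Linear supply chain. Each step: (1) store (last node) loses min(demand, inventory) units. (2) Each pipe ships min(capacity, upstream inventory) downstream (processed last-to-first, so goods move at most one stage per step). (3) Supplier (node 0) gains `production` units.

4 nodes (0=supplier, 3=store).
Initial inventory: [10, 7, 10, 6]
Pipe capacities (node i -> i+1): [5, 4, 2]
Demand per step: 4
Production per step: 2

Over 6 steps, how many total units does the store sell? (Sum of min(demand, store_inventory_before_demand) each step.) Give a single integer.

Answer: 16

Derivation:
Step 1: sold=4 (running total=4) -> [7 8 12 4]
Step 2: sold=4 (running total=8) -> [4 9 14 2]
Step 3: sold=2 (running total=10) -> [2 9 16 2]
Step 4: sold=2 (running total=12) -> [2 7 18 2]
Step 5: sold=2 (running total=14) -> [2 5 20 2]
Step 6: sold=2 (running total=16) -> [2 3 22 2]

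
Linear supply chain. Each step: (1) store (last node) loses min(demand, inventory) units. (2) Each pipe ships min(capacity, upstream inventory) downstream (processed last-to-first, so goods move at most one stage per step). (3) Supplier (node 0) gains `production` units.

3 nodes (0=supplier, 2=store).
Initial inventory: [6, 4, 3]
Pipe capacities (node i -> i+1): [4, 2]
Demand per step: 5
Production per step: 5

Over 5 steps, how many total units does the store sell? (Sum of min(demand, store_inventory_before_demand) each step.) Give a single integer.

Answer: 11

Derivation:
Step 1: sold=3 (running total=3) -> [7 6 2]
Step 2: sold=2 (running total=5) -> [8 8 2]
Step 3: sold=2 (running total=7) -> [9 10 2]
Step 4: sold=2 (running total=9) -> [10 12 2]
Step 5: sold=2 (running total=11) -> [11 14 2]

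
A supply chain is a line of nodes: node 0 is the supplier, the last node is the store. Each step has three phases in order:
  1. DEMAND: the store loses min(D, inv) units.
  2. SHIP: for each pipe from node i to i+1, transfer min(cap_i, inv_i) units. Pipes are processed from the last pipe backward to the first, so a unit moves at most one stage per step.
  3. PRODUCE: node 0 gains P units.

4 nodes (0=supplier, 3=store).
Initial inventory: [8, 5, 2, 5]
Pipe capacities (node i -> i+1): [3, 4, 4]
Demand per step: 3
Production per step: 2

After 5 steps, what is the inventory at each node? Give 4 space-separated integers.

Step 1: demand=3,sold=3 ship[2->3]=2 ship[1->2]=4 ship[0->1]=3 prod=2 -> inv=[7 4 4 4]
Step 2: demand=3,sold=3 ship[2->3]=4 ship[1->2]=4 ship[0->1]=3 prod=2 -> inv=[6 3 4 5]
Step 3: demand=3,sold=3 ship[2->3]=4 ship[1->2]=3 ship[0->1]=3 prod=2 -> inv=[5 3 3 6]
Step 4: demand=3,sold=3 ship[2->3]=3 ship[1->2]=3 ship[0->1]=3 prod=2 -> inv=[4 3 3 6]
Step 5: demand=3,sold=3 ship[2->3]=3 ship[1->2]=3 ship[0->1]=3 prod=2 -> inv=[3 3 3 6]

3 3 3 6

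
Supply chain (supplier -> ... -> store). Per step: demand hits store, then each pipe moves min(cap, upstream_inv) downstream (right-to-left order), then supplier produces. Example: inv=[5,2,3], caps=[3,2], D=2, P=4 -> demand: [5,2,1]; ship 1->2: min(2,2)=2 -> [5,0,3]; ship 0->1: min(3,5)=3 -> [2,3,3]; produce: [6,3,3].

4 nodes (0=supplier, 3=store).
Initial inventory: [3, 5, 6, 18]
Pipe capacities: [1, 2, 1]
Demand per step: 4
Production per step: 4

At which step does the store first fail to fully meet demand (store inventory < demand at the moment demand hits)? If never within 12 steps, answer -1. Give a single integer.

Step 1: demand=4,sold=4 ship[2->3]=1 ship[1->2]=2 ship[0->1]=1 prod=4 -> [6 4 7 15]
Step 2: demand=4,sold=4 ship[2->3]=1 ship[1->2]=2 ship[0->1]=1 prod=4 -> [9 3 8 12]
Step 3: demand=4,sold=4 ship[2->3]=1 ship[1->2]=2 ship[0->1]=1 prod=4 -> [12 2 9 9]
Step 4: demand=4,sold=4 ship[2->3]=1 ship[1->2]=2 ship[0->1]=1 prod=4 -> [15 1 10 6]
Step 5: demand=4,sold=4 ship[2->3]=1 ship[1->2]=1 ship[0->1]=1 prod=4 -> [18 1 10 3]
Step 6: demand=4,sold=3 ship[2->3]=1 ship[1->2]=1 ship[0->1]=1 prod=4 -> [21 1 10 1]
Step 7: demand=4,sold=1 ship[2->3]=1 ship[1->2]=1 ship[0->1]=1 prod=4 -> [24 1 10 1]
Step 8: demand=4,sold=1 ship[2->3]=1 ship[1->2]=1 ship[0->1]=1 prod=4 -> [27 1 10 1]
Step 9: demand=4,sold=1 ship[2->3]=1 ship[1->2]=1 ship[0->1]=1 prod=4 -> [30 1 10 1]
Step 10: demand=4,sold=1 ship[2->3]=1 ship[1->2]=1 ship[0->1]=1 prod=4 -> [33 1 10 1]
Step 11: demand=4,sold=1 ship[2->3]=1 ship[1->2]=1 ship[0->1]=1 prod=4 -> [36 1 10 1]
Step 12: demand=4,sold=1 ship[2->3]=1 ship[1->2]=1 ship[0->1]=1 prod=4 -> [39 1 10 1]
First stockout at step 6

6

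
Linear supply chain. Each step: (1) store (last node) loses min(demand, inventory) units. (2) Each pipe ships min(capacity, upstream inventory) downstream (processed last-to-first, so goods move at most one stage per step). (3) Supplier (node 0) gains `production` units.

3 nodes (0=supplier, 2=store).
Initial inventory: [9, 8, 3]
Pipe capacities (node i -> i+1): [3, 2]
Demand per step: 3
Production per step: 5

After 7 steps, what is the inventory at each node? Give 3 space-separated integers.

Step 1: demand=3,sold=3 ship[1->2]=2 ship[0->1]=3 prod=5 -> inv=[11 9 2]
Step 2: demand=3,sold=2 ship[1->2]=2 ship[0->1]=3 prod=5 -> inv=[13 10 2]
Step 3: demand=3,sold=2 ship[1->2]=2 ship[0->1]=3 prod=5 -> inv=[15 11 2]
Step 4: demand=3,sold=2 ship[1->2]=2 ship[0->1]=3 prod=5 -> inv=[17 12 2]
Step 5: demand=3,sold=2 ship[1->2]=2 ship[0->1]=3 prod=5 -> inv=[19 13 2]
Step 6: demand=3,sold=2 ship[1->2]=2 ship[0->1]=3 prod=5 -> inv=[21 14 2]
Step 7: demand=3,sold=2 ship[1->2]=2 ship[0->1]=3 prod=5 -> inv=[23 15 2]

23 15 2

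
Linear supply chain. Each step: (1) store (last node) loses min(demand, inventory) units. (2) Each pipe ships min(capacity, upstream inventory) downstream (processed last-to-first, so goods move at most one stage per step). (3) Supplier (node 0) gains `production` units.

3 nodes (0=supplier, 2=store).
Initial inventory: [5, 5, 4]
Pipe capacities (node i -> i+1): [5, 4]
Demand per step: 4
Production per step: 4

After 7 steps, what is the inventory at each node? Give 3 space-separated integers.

Step 1: demand=4,sold=4 ship[1->2]=4 ship[0->1]=5 prod=4 -> inv=[4 6 4]
Step 2: demand=4,sold=4 ship[1->2]=4 ship[0->1]=4 prod=4 -> inv=[4 6 4]
Step 3: demand=4,sold=4 ship[1->2]=4 ship[0->1]=4 prod=4 -> inv=[4 6 4]
Step 4: demand=4,sold=4 ship[1->2]=4 ship[0->1]=4 prod=4 -> inv=[4 6 4]
Step 5: demand=4,sold=4 ship[1->2]=4 ship[0->1]=4 prod=4 -> inv=[4 6 4]
Step 6: demand=4,sold=4 ship[1->2]=4 ship[0->1]=4 prod=4 -> inv=[4 6 4]
Step 7: demand=4,sold=4 ship[1->2]=4 ship[0->1]=4 prod=4 -> inv=[4 6 4]

4 6 4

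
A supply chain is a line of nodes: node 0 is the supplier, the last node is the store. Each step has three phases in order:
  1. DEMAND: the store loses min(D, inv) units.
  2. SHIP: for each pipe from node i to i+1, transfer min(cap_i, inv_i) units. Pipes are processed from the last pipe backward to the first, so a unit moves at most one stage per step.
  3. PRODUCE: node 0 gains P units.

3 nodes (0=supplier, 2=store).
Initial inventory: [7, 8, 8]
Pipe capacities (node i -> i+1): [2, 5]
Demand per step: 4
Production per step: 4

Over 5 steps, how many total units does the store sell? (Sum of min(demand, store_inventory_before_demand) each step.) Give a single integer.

Answer: 20

Derivation:
Step 1: sold=4 (running total=4) -> [9 5 9]
Step 2: sold=4 (running total=8) -> [11 2 10]
Step 3: sold=4 (running total=12) -> [13 2 8]
Step 4: sold=4 (running total=16) -> [15 2 6]
Step 5: sold=4 (running total=20) -> [17 2 4]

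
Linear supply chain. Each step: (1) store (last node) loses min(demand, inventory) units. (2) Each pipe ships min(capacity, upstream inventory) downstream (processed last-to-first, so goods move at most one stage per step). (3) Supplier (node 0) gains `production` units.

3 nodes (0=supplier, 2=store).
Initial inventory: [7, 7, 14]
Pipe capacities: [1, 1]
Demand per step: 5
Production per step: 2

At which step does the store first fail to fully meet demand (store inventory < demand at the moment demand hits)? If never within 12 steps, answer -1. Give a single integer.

Step 1: demand=5,sold=5 ship[1->2]=1 ship[0->1]=1 prod=2 -> [8 7 10]
Step 2: demand=5,sold=5 ship[1->2]=1 ship[0->1]=1 prod=2 -> [9 7 6]
Step 3: demand=5,sold=5 ship[1->2]=1 ship[0->1]=1 prod=2 -> [10 7 2]
Step 4: demand=5,sold=2 ship[1->2]=1 ship[0->1]=1 prod=2 -> [11 7 1]
Step 5: demand=5,sold=1 ship[1->2]=1 ship[0->1]=1 prod=2 -> [12 7 1]
Step 6: demand=5,sold=1 ship[1->2]=1 ship[0->1]=1 prod=2 -> [13 7 1]
Step 7: demand=5,sold=1 ship[1->2]=1 ship[0->1]=1 prod=2 -> [14 7 1]
Step 8: demand=5,sold=1 ship[1->2]=1 ship[0->1]=1 prod=2 -> [15 7 1]
Step 9: demand=5,sold=1 ship[1->2]=1 ship[0->1]=1 prod=2 -> [16 7 1]
Step 10: demand=5,sold=1 ship[1->2]=1 ship[0->1]=1 prod=2 -> [17 7 1]
Step 11: demand=5,sold=1 ship[1->2]=1 ship[0->1]=1 prod=2 -> [18 7 1]
Step 12: demand=5,sold=1 ship[1->2]=1 ship[0->1]=1 prod=2 -> [19 7 1]
First stockout at step 4

4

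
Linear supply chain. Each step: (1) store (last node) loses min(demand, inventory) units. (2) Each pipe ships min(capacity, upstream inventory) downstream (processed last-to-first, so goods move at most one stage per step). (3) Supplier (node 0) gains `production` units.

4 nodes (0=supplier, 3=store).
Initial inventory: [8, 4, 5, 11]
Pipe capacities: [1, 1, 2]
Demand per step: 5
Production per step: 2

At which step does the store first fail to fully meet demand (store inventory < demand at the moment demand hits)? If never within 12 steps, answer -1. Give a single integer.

Step 1: demand=5,sold=5 ship[2->3]=2 ship[1->2]=1 ship[0->1]=1 prod=2 -> [9 4 4 8]
Step 2: demand=5,sold=5 ship[2->3]=2 ship[1->2]=1 ship[0->1]=1 prod=2 -> [10 4 3 5]
Step 3: demand=5,sold=5 ship[2->3]=2 ship[1->2]=1 ship[0->1]=1 prod=2 -> [11 4 2 2]
Step 4: demand=5,sold=2 ship[2->3]=2 ship[1->2]=1 ship[0->1]=1 prod=2 -> [12 4 1 2]
Step 5: demand=5,sold=2 ship[2->3]=1 ship[1->2]=1 ship[0->1]=1 prod=2 -> [13 4 1 1]
Step 6: demand=5,sold=1 ship[2->3]=1 ship[1->2]=1 ship[0->1]=1 prod=2 -> [14 4 1 1]
Step 7: demand=5,sold=1 ship[2->3]=1 ship[1->2]=1 ship[0->1]=1 prod=2 -> [15 4 1 1]
Step 8: demand=5,sold=1 ship[2->3]=1 ship[1->2]=1 ship[0->1]=1 prod=2 -> [16 4 1 1]
Step 9: demand=5,sold=1 ship[2->3]=1 ship[1->2]=1 ship[0->1]=1 prod=2 -> [17 4 1 1]
Step 10: demand=5,sold=1 ship[2->3]=1 ship[1->2]=1 ship[0->1]=1 prod=2 -> [18 4 1 1]
Step 11: demand=5,sold=1 ship[2->3]=1 ship[1->2]=1 ship[0->1]=1 prod=2 -> [19 4 1 1]
Step 12: demand=5,sold=1 ship[2->3]=1 ship[1->2]=1 ship[0->1]=1 prod=2 -> [20 4 1 1]
First stockout at step 4

4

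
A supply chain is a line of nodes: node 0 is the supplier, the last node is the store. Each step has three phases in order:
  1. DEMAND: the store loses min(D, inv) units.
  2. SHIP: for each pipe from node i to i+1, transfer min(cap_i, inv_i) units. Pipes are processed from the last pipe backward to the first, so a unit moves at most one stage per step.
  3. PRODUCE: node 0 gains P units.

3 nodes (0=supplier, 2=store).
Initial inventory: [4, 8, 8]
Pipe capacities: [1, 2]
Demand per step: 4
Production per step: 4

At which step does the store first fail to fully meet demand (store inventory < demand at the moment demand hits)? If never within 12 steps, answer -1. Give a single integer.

Step 1: demand=4,sold=4 ship[1->2]=2 ship[0->1]=1 prod=4 -> [7 7 6]
Step 2: demand=4,sold=4 ship[1->2]=2 ship[0->1]=1 prod=4 -> [10 6 4]
Step 3: demand=4,sold=4 ship[1->2]=2 ship[0->1]=1 prod=4 -> [13 5 2]
Step 4: demand=4,sold=2 ship[1->2]=2 ship[0->1]=1 prod=4 -> [16 4 2]
Step 5: demand=4,sold=2 ship[1->2]=2 ship[0->1]=1 prod=4 -> [19 3 2]
Step 6: demand=4,sold=2 ship[1->2]=2 ship[0->1]=1 prod=4 -> [22 2 2]
Step 7: demand=4,sold=2 ship[1->2]=2 ship[0->1]=1 prod=4 -> [25 1 2]
Step 8: demand=4,sold=2 ship[1->2]=1 ship[0->1]=1 prod=4 -> [28 1 1]
Step 9: demand=4,sold=1 ship[1->2]=1 ship[0->1]=1 prod=4 -> [31 1 1]
Step 10: demand=4,sold=1 ship[1->2]=1 ship[0->1]=1 prod=4 -> [34 1 1]
Step 11: demand=4,sold=1 ship[1->2]=1 ship[0->1]=1 prod=4 -> [37 1 1]
Step 12: demand=4,sold=1 ship[1->2]=1 ship[0->1]=1 prod=4 -> [40 1 1]
First stockout at step 4

4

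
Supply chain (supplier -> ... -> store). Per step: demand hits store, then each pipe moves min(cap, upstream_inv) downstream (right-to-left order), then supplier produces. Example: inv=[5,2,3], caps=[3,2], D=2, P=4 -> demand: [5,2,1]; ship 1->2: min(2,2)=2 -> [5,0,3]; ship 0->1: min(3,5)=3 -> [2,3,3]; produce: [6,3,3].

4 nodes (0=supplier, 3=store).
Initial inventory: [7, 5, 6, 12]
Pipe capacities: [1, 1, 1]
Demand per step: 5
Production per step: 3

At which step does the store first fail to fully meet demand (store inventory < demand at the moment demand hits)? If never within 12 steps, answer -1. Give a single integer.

Step 1: demand=5,sold=5 ship[2->3]=1 ship[1->2]=1 ship[0->1]=1 prod=3 -> [9 5 6 8]
Step 2: demand=5,sold=5 ship[2->3]=1 ship[1->2]=1 ship[0->1]=1 prod=3 -> [11 5 6 4]
Step 3: demand=5,sold=4 ship[2->3]=1 ship[1->2]=1 ship[0->1]=1 prod=3 -> [13 5 6 1]
Step 4: demand=5,sold=1 ship[2->3]=1 ship[1->2]=1 ship[0->1]=1 prod=3 -> [15 5 6 1]
Step 5: demand=5,sold=1 ship[2->3]=1 ship[1->2]=1 ship[0->1]=1 prod=3 -> [17 5 6 1]
Step 6: demand=5,sold=1 ship[2->3]=1 ship[1->2]=1 ship[0->1]=1 prod=3 -> [19 5 6 1]
Step 7: demand=5,sold=1 ship[2->3]=1 ship[1->2]=1 ship[0->1]=1 prod=3 -> [21 5 6 1]
Step 8: demand=5,sold=1 ship[2->3]=1 ship[1->2]=1 ship[0->1]=1 prod=3 -> [23 5 6 1]
Step 9: demand=5,sold=1 ship[2->3]=1 ship[1->2]=1 ship[0->1]=1 prod=3 -> [25 5 6 1]
Step 10: demand=5,sold=1 ship[2->3]=1 ship[1->2]=1 ship[0->1]=1 prod=3 -> [27 5 6 1]
Step 11: demand=5,sold=1 ship[2->3]=1 ship[1->2]=1 ship[0->1]=1 prod=3 -> [29 5 6 1]
Step 12: demand=5,sold=1 ship[2->3]=1 ship[1->2]=1 ship[0->1]=1 prod=3 -> [31 5 6 1]
First stockout at step 3

3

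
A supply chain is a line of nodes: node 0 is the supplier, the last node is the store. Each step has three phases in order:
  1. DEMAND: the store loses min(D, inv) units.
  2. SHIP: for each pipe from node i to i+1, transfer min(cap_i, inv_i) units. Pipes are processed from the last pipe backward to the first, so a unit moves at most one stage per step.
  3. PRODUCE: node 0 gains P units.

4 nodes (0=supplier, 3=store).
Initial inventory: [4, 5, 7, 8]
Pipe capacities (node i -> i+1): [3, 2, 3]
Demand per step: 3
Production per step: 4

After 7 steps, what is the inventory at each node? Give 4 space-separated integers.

Step 1: demand=3,sold=3 ship[2->3]=3 ship[1->2]=2 ship[0->1]=3 prod=4 -> inv=[5 6 6 8]
Step 2: demand=3,sold=3 ship[2->3]=3 ship[1->2]=2 ship[0->1]=3 prod=4 -> inv=[6 7 5 8]
Step 3: demand=3,sold=3 ship[2->3]=3 ship[1->2]=2 ship[0->1]=3 prod=4 -> inv=[7 8 4 8]
Step 4: demand=3,sold=3 ship[2->3]=3 ship[1->2]=2 ship[0->1]=3 prod=4 -> inv=[8 9 3 8]
Step 5: demand=3,sold=3 ship[2->3]=3 ship[1->2]=2 ship[0->1]=3 prod=4 -> inv=[9 10 2 8]
Step 6: demand=3,sold=3 ship[2->3]=2 ship[1->2]=2 ship[0->1]=3 prod=4 -> inv=[10 11 2 7]
Step 7: demand=3,sold=3 ship[2->3]=2 ship[1->2]=2 ship[0->1]=3 prod=4 -> inv=[11 12 2 6]

11 12 2 6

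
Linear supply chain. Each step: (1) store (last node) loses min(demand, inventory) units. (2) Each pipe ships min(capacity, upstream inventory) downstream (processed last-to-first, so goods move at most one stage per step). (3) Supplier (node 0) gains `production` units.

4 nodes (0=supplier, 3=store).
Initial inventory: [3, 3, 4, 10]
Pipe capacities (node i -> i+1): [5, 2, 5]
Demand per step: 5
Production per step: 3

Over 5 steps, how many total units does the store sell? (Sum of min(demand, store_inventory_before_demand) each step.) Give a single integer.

Step 1: sold=5 (running total=5) -> [3 4 2 9]
Step 2: sold=5 (running total=10) -> [3 5 2 6]
Step 3: sold=5 (running total=15) -> [3 6 2 3]
Step 4: sold=3 (running total=18) -> [3 7 2 2]
Step 5: sold=2 (running total=20) -> [3 8 2 2]

Answer: 20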